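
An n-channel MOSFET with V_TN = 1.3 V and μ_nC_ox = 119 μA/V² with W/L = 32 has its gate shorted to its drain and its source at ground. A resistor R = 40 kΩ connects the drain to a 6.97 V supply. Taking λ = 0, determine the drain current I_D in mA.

With gate tied to drain, V_GS = V_DS ≥ V_GS − V_TN, so the device is in saturation.
k_n = μ_nC_ox · (W/L) = 3.808 mA/V².
KCL at the drain: ½ k_n (V_GS − V_TN)² = (V_DD − V_GS)/R.
Let x = V_GS − 1.3. Then 76.2 x² + x − 5.67 = 0, giving x = 0.266 V (positive root), so V_GS = 1.57 V.
I_D = (V_DD − V_GS)/R = (6.97 − 1.57) / 40 = 0.135 mA.

I_D = 0.135 mA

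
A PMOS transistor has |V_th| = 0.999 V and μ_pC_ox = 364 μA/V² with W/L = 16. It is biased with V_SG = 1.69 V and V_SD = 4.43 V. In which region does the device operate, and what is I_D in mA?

k_p = μ_pC_ox · (W/L) = 5.824 mA/V².
V_ov = V_SG − |V_th| = 1.69 − 0.999 = 0.691 V.
Since V_SD = 4.43 V ≥ V_ov = 0.691 V, the device is in saturation.
I_D = ½ k_p V_ov² = 0.5 × 5.824 × 0.691² = 1.39 mA.

Saturation; I_D = 1.39 mA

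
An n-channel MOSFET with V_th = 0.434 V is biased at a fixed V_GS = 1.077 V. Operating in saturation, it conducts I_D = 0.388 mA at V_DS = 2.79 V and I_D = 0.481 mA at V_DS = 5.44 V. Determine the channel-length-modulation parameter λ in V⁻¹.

With V_GS fixed, I_D ∝ (1 + λ V_DS) in saturation, so I_D2/I_D1 = (1 + λ V_DS2)/(1 + λ V_DS1).
0.481/0.388 = 1.24 = (1 + 5.44 λ)/(1 + 2.79 λ).
Solving: λ (I_D1 V_DS2 − I_D2 V_DS1) = I_D2 − I_D1, so λ = (0.481 − 0.388) / (0.388 × 5.44 − 0.481 × 2.79) = 0.093 / 0.769 = 0.121 V⁻¹.

λ = 0.121 V⁻¹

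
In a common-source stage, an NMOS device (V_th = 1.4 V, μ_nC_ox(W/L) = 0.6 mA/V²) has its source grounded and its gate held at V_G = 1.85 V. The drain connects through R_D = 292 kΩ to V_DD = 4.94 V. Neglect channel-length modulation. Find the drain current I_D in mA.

V_GS = V_G = 1.85 V, so V_ov = 1.85 − 1.4 = 0.45 V.
Assume saturation: I_D = ½ k_n V_ov² = 0.5 × 0.6 × 0.45² = 0.0608 mA, giving V_DS = V_DD − I_D R_D = 4.94 − 0.0608 × 292 = -12.8 V.
But -12.8 V < V_ov = 0.45 V, so the device is actually in triode.
In triode I_D = k_n[V_ov V_DS − ½ V_DS²] and I_D = (V_DD − V_DS)/R_D. Equating: 87.6 V_DS² − 79.84 V_DS + 4.94 = 0, giving V_DS = 0.0668 V (the root below V_ov).
I_D = (4.94 − 0.0668) / 292 = 0.0167 mA.

I_D = 0.0167 mA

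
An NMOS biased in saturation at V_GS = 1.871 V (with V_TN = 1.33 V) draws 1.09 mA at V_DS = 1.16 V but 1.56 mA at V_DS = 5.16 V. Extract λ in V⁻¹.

λ = 0.123 V⁻¹

With V_GS fixed, I_D ∝ (1 + λ V_DS) in saturation, so I_D2/I_D1 = (1 + λ V_DS2)/(1 + λ V_DS1).
1.56/1.09 = 1.431 = (1 + 5.16 λ)/(1 + 1.16 λ).
Solving: λ (I_D1 V_DS2 − I_D2 V_DS1) = I_D2 − I_D1, so λ = (1.56 − 1.09) / (1.09 × 5.16 − 1.56 × 1.16) = 0.47 / 3.81 = 0.123 V⁻¹.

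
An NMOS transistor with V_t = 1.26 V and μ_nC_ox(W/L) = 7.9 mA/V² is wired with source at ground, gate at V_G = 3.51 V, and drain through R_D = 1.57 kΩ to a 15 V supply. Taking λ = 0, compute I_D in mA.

I_D = 9.18 mA

V_GS = V_G = 3.51 V, so V_ov = 3.51 − 1.26 = 2.25 V.
Assume saturation: I_D = ½ k_n V_ov² = 0.5 × 7.9 × 2.25² = 20 mA, giving V_DS = V_DD − I_D R_D = 15 − 20 × 1.57 = -16.4 V.
But -16.4 V < V_ov = 2.25 V, so the device is actually in triode.
In triode I_D = k_n[V_ov V_DS − ½ V_DS²] and I_D = (V_DD − V_DS)/R_D. Equating: 6.2 V_DS² − 28.91 V_DS + 15 = 0, giving V_DS = 0.595 V (the root below V_ov).
I_D = (15 − 0.595) / 1.57 = 9.18 mA.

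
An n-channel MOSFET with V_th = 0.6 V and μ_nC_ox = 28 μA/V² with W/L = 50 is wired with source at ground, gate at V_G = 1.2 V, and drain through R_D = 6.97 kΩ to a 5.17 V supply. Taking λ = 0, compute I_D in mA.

I_D = 0.252 mA

V_GS = V_G = 1.2 V, so V_ov = 1.2 − 0.6 = 0.6 V.
k_n = μ_nC_ox · (W/L) = 1.4 mA/V².
Assume saturation: I_D = ½ k_n V_ov² = 0.5 × 1.4 × 0.6² = 0.252 mA, giving V_DS = V_DD − I_D R_D = 5.17 − 0.252 × 6.97 = 3.41 V.
V_DS = 3.41 V ≥ V_ov = 0.6 V, confirming saturation.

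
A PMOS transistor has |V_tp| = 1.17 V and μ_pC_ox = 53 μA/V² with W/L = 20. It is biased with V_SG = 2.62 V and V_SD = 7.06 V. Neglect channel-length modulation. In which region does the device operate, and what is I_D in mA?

Saturation; I_D = 1.11 mA

k_p = μ_pC_ox · (W/L) = 1.06 mA/V².
V_ov = V_SG − |V_tp| = 2.62 − 1.17 = 1.45 V.
Since V_SD = 7.06 V ≥ V_ov = 1.45 V, the device is in saturation.
I_D = ½ k_p V_ov² = 0.5 × 1.06 × 1.45² = 1.11 mA.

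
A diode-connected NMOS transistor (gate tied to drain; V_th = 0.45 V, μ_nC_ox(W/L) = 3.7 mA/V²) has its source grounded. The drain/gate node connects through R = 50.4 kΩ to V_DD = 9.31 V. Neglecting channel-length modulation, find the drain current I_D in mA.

With gate tied to drain, V_GS = V_DS ≥ V_GS − V_th, so the device is in saturation.
KCL at the drain: ½ k_n (V_GS − V_th)² = (V_DD − V_GS)/R.
Let x = V_GS − 0.45. Then 93.2 x² + x − 8.86 = 0, giving x = 0.303 V (positive root), so V_GS = 0.753 V.
I_D = (V_DD − V_GS)/R = (9.31 − 0.753) / 50.4 = 0.17 mA.

I_D = 0.170 mA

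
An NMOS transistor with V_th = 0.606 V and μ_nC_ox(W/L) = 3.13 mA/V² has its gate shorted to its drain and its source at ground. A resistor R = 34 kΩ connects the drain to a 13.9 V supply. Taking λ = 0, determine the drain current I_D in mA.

I_D = 0.377 mA

With gate tied to drain, V_GS = V_DS ≥ V_GS − V_th, so the device is in saturation.
KCL at the drain: ½ k_n (V_GS − V_th)² = (V_DD − V_GS)/R.
Let x = V_GS − 0.606. Then 53.2 x² + x − 13.29 = 0, giving x = 0.491 V (positive root), so V_GS = 1.1 V.
I_D = (V_DD − V_GS)/R = (13.9 − 1.1) / 34 = 0.377 mA.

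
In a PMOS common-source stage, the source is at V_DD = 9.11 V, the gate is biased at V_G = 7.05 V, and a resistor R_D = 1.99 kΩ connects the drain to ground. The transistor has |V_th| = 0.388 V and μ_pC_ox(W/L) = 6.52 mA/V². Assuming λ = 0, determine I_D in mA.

I_D = 4.35 mA

V_SG = V_DD − V_G = 9.11 − 7.05 = 2.06 V, so V_ov = 2.06 − 0.388 = 1.67 V.
Assume saturation: I_D = ½ k_p V_ov² = 0.5 × 6.52 × 1.67² = 9.11 mA, giving V_SD = V_DD − I_D R_D = 9.11 − 9.11 × 1.99 = -9.03 V.
But -9.03 V < V_ov = 1.67 V, so the device is actually in triode.
In triode I_D = k_p[V_ov V_SD − ½ V_SD²] and I_D = (V_DD − V_SD)/R_D. Equating: 6.49 V_SD² − 22.69 V_SD + 9.11 = 0, giving V_SD = 0.463 V (the root below V_ov).
I_D = (9.11 − 0.463) / 1.99 = 4.35 mA.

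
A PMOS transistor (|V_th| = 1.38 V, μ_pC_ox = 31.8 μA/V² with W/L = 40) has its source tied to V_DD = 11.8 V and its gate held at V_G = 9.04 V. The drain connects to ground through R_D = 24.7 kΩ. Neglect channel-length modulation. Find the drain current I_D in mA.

I_D = 0.466 mA

V_SG = V_DD − V_G = 11.8 − 9.04 = 2.76 V, so V_ov = 2.76 − 1.38 = 1.38 V.
k_p = μ_pC_ox · (W/L) = 1.272 mA/V².
Assume saturation: I_D = ½ k_p V_ov² = 0.5 × 1.272 × 1.38² = 1.21 mA, giving V_SD = V_DD − I_D R_D = 11.8 − 1.21 × 24.7 = -18.1 V.
But -18.1 V < V_ov = 1.38 V, so the device is actually in triode.
In triode I_D = k_p[V_ov V_SD − ½ V_SD²] and I_D = (V_DD − V_SD)/R_D. Equating: 15.7 V_SD² − 44.36 V_SD + 11.8 = 0, giving V_SD = 0.297 V (the root below V_ov).
I_D = (11.8 − 0.297) / 24.7 = 0.466 mA.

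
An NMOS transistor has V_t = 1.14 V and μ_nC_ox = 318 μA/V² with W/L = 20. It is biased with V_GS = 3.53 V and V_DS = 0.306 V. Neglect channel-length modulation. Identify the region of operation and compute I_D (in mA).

Triode; I_D = 4.35 mA

k_n = μ_nC_ox · (W/L) = 6.36 mA/V².
V_ov = V_GS − V_t = 3.53 − 1.14 = 2.39 V.
Since V_DS = 0.306 V < V_ov = 2.39 V, the device is in the triode region.
I_D = k_n [V_ov · V_DS − ½ V_DS²] = 6.36 × [2.39 × 0.306 − 0.5 × 0.306²] = 4.35 mA.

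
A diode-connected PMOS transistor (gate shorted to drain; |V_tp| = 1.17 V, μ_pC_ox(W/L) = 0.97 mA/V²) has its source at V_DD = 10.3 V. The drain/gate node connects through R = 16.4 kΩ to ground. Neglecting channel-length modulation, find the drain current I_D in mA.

With gate tied to drain, V_SG = V_SD ≥ V_SG − |V_tp|, so the device is in saturation.
KCL at the drain: ½ k_p (V_SG − |V_tp|)² = (V_DD − V_SG)/R.
Let x = V_SG − 1.17. Then 7.95 x² + x − 9.13 = 0, giving x = 1.01 V (positive root), so V_SG = 2.18 V.
I_D = (V_DD − V_SG)/R = (10.3 − 2.18) / 16.4 = 0.495 mA.

I_D = 0.495 mA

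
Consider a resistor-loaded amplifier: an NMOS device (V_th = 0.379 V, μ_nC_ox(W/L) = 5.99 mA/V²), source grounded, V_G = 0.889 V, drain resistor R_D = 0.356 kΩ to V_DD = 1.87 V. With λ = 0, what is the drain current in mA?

V_GS = V_G = 0.889 V, so V_ov = 0.889 − 0.379 = 0.51 V.
Assume saturation: I_D = ½ k_n V_ov² = 0.5 × 5.99 × 0.51² = 0.779 mA, giving V_DS = V_DD − I_D R_D = 1.87 − 0.779 × 0.356 = 1.59 V.
V_DS = 1.59 V ≥ V_ov = 0.51 V, confirming saturation.

I_D = 0.779 mA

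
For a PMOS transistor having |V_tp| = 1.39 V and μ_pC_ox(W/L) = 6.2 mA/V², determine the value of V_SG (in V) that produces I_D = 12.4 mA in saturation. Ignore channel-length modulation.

V_SG = 3.39 V

In saturation I_D = ½ k_p (V_SG − |V_tp|)², so V_SG − |V_tp| = √(2 I_D / k_p) = √(2 × 12.4 / 6.2) = 2 V.
V_SG = 1.39 + 2 = 3.39 V.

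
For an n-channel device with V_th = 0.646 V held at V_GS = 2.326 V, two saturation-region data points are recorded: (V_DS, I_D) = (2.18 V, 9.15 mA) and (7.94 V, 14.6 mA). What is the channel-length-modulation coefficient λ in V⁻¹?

With V_GS fixed, I_D ∝ (1 + λ V_DS) in saturation, so I_D2/I_D1 = (1 + λ V_DS2)/(1 + λ V_DS1).
14.6/9.15 = 1.596 = (1 + 7.94 λ)/(1 + 2.18 λ).
Solving: λ (I_D1 V_DS2 − I_D2 V_DS1) = I_D2 − I_D1, so λ = (14.6 − 9.15) / (9.15 × 7.94 − 14.6 × 2.18) = 5.45 / 40.8 = 0.134 V⁻¹.

λ = 0.134 V⁻¹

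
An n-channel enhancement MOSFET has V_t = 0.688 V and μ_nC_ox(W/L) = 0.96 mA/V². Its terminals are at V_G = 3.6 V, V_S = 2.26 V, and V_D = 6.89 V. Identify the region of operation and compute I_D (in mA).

Saturation; I_D = 0.204 mA

V_GS = V_G − V_S = 3.6 − 2.26 = 1.34 V; V_DS = V_D − V_S = 6.89 − 2.26 = 4.63 V.
V_ov = V_GS − V_t = 1.34 − 0.688 = 0.652 V.
Since V_DS = 4.63 V ≥ V_ov = 0.652 V, the device is in saturation.
I_D = ½ k_n V_ov² = 0.5 × 0.96 × 0.652² = 0.204 mA.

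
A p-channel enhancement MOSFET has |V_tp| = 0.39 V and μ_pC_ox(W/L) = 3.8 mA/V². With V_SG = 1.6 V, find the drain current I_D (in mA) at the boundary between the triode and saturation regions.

At the boundary V_SD = V_ov = V_SG − |V_tp| = 1.6 − 0.39 = 1.21 V.
I_D = ½ k_p V_ov² = 0.5 × 3.8 × 1.21² = 2.78 mA.

I_D = 2.78 mA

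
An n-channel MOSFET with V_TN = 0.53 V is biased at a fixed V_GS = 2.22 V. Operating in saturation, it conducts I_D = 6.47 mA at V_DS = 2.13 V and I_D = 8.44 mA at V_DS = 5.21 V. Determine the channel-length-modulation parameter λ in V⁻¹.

λ = 0.125 V⁻¹

With V_GS fixed, I_D ∝ (1 + λ V_DS) in saturation, so I_D2/I_D1 = (1 + λ V_DS2)/(1 + λ V_DS1).
8.44/6.47 = 1.304 = (1 + 5.21 λ)/(1 + 2.13 λ).
Solving: λ (I_D1 V_DS2 − I_D2 V_DS1) = I_D2 − I_D1, so λ = (8.44 − 6.47) / (6.47 × 5.21 − 8.44 × 2.13) = 1.97 / 15.7 = 0.125 V⁻¹.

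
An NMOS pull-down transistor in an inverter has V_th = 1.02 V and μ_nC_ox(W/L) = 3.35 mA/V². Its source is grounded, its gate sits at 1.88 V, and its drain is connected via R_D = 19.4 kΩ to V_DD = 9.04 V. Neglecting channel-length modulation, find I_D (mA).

V_GS = V_G = 1.88 V, so V_ov = 1.88 − 1.02 = 0.86 V.
Assume saturation: I_D = ½ k_n V_ov² = 0.5 × 3.35 × 0.86² = 1.24 mA, giving V_DS = V_DD − I_D R_D = 9.04 − 1.24 × 19.4 = -15 V.
But -15 V < V_ov = 0.86 V, so the device is actually in triode.
In triode I_D = k_n[V_ov V_DS − ½ V_DS²] and I_D = (V_DD − V_DS)/R_D. Equating: 32.5 V_DS² − 56.89 V_DS + 9.04 = 0, giving V_DS = 0.177 V (the root below V_ov).
I_D = (9.04 − 0.177) / 19.4 = 0.457 mA.

I_D = 0.457 mA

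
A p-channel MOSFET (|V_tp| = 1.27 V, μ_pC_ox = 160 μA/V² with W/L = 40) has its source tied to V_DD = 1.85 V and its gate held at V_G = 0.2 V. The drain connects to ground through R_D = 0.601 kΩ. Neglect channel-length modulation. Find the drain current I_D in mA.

I_D = 0.462 mA

V_SG = V_DD − V_G = 1.85 − 0.2 = 1.65 V, so V_ov = 1.65 − 1.27 = 0.38 V.
k_p = μ_pC_ox · (W/L) = 6.4 mA/V².
Assume saturation: I_D = ½ k_p V_ov² = 0.5 × 6.4 × 0.38² = 0.462 mA, giving V_SD = V_DD − I_D R_D = 1.85 − 0.462 × 0.601 = 1.57 V.
V_SD = 1.57 V ≥ V_ov = 0.38 V, confirming saturation.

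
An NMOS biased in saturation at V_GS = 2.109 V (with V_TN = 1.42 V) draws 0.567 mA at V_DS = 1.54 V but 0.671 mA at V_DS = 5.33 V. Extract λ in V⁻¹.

λ = 0.0523 V⁻¹

With V_GS fixed, I_D ∝ (1 + λ V_DS) in saturation, so I_D2/I_D1 = (1 + λ V_DS2)/(1 + λ V_DS1).
0.671/0.567 = 1.183 = (1 + 5.33 λ)/(1 + 1.54 λ).
Solving: λ (I_D1 V_DS2 − I_D2 V_DS1) = I_D2 − I_D1, so λ = (0.671 − 0.567) / (0.567 × 5.33 − 0.671 × 1.54) = 0.104 / 1.99 = 0.0523 V⁻¹.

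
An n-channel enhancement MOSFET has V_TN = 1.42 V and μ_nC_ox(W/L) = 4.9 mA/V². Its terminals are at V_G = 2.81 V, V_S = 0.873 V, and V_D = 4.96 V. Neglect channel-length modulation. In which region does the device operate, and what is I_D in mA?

V_GS = V_G − V_S = 2.81 − 0.873 = 1.94 V; V_DS = V_D − V_S = 4.96 − 0.873 = 4.09 V.
V_ov = V_GS − V_TN = 1.94 − 1.42 = 0.517 V.
Since V_DS = 4.09 V ≥ V_ov = 0.517 V, the device is in saturation.
I_D = ½ k_n V_ov² = 0.5 × 4.9 × 0.517² = 0.655 mA.

Saturation; I_D = 0.655 mA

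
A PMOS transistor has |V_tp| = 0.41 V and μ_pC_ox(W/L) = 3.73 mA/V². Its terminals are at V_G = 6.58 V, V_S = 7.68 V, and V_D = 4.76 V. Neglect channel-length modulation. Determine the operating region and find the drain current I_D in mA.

Saturation; I_D = 0.888 mA

V_SG = V_S − V_G = 7.68 − 6.58 = 1.1 V; V_SD = V_S − V_D = 7.68 − 4.76 = 2.92 V.
V_ov = V_SG − |V_tp| = 1.1 − 0.41 = 0.69 V.
Since V_SD = 2.92 V ≥ V_ov = 0.69 V, the device is in saturation.
I_D = ½ k_p V_ov² = 0.5 × 3.73 × 0.69² = 0.888 mA.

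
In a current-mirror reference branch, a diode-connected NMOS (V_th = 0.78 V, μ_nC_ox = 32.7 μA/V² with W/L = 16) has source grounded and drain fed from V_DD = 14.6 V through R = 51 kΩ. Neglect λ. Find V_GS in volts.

With gate tied to drain, V_GS = V_DS ≥ V_GS − V_th, so the device is in saturation.
k_n = μ_nC_ox · (W/L) = 0.5232 mA/V².
KCL at the drain: ½ k_n (V_GS − V_th)² = (V_DD − V_GS)/R.
Let x = V_GS − 0.78. Then 13.3 x² + x − 13.82 = 0, giving x = 0.981 V (positive root), so V_GS = 1.76 V.
I_D = (V_DD − V_GS)/R = (14.6 − 1.76) / 51 = 0.252 mA.

V_GS = 1.76 V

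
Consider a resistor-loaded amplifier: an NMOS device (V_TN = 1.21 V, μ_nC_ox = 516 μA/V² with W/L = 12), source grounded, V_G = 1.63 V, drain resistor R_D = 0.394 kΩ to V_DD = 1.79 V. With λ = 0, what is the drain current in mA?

V_GS = V_G = 1.63 V, so V_ov = 1.63 − 1.21 = 0.42 V.
k_n = μ_nC_ox · (W/L) = 6.192 mA/V².
Assume saturation: I_D = ½ k_n V_ov² = 0.5 × 6.192 × 0.42² = 0.546 mA, giving V_DS = V_DD − I_D R_D = 1.79 − 0.546 × 0.394 = 1.57 V.
V_DS = 1.57 V ≥ V_ov = 0.42 V, confirming saturation.

I_D = 0.546 mA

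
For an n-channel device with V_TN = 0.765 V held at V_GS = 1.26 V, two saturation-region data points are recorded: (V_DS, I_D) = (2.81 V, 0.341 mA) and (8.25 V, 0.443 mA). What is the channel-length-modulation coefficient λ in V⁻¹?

λ = 0.0650 V⁻¹

With V_GS fixed, I_D ∝ (1 + λ V_DS) in saturation, so I_D2/I_D1 = (1 + λ V_DS2)/(1 + λ V_DS1).
0.443/0.341 = 1.299 = (1 + 8.25 λ)/(1 + 2.81 λ).
Solving: λ (I_D1 V_DS2 − I_D2 V_DS1) = I_D2 − I_D1, so λ = (0.443 − 0.341) / (0.341 × 8.25 − 0.443 × 2.81) = 0.102 / 1.57 = 0.065 V⁻¹.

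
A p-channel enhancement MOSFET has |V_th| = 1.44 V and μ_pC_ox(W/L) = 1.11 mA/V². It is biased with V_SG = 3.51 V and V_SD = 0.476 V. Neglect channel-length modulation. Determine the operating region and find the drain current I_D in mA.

Triode; I_D = 0.968 mA

V_ov = V_SG − |V_th| = 3.51 − 1.44 = 2.07 V.
Since V_SD = 0.476 V < V_ov = 2.07 V, the device is in the triode region.
I_D = k_p [V_ov · V_SD − ½ V_SD²] = 1.11 × [2.07 × 0.476 − 0.5 × 0.476²] = 0.968 mA.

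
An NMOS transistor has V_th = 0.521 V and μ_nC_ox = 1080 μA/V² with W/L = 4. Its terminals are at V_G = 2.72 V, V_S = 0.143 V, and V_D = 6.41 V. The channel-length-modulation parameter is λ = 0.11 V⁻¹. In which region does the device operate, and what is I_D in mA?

V_GS = V_G − V_S = 2.72 − 0.143 = 2.58 V; V_DS = V_D − V_S = 6.41 − 0.143 = 6.27 V.
k_n = μ_nC_ox · (W/L) = 4.32 mA/V².
V_ov = V_GS − V_th = 2.58 − 0.521 = 2.06 V.
Since V_DS = 6.27 V ≥ V_ov = 2.06 V, the device is in saturation.
I_D = ½ k_n V_ov² (1 + λ V_DS) = 0.5 × 4.32 × 2.06² × (1 + 0.11 × 6.27) = 15.4 mA.

Saturation; I_D = 15.4 mA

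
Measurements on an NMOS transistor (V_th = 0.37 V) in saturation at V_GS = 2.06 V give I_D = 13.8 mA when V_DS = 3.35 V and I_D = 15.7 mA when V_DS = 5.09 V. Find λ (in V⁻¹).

λ = 0.108 V⁻¹

With V_GS fixed, I_D ∝ (1 + λ V_DS) in saturation, so I_D2/I_D1 = (1 + λ V_DS2)/(1 + λ V_DS1).
15.7/13.8 = 1.138 = (1 + 5.09 λ)/(1 + 3.35 λ).
Solving: λ (I_D1 V_DS2 − I_D2 V_DS1) = I_D2 − I_D1, so λ = (15.7 − 13.8) / (13.8 × 5.09 − 15.7 × 3.35) = 1.9 / 17.6 = 0.108 V⁻¹.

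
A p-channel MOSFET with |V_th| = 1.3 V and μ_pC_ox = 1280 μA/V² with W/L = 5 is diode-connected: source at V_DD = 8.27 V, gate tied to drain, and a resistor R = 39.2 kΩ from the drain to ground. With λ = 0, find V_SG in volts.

V_SG = 1.53 V

With gate tied to drain, V_SG = V_SD ≥ V_SG − |V_th|, so the device is in saturation.
k_p = μ_pC_ox · (W/L) = 6.4 mA/V².
KCL at the drain: ½ k_p (V_SG − |V_th|)² = (V_DD − V_SG)/R.
Let x = V_SG − 1.3. Then 125 x² + x − 6.97 = 0, giving x = 0.232 V (positive root), so V_SG = 1.53 V.
I_D = (V_DD − V_SG)/R = (8.27 − 1.53) / 39.2 = 0.172 mA.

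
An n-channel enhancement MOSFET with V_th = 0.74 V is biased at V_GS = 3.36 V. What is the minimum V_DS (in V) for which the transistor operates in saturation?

V_DS,sat = 2.62 V

The boundary between triode and saturation is V_DS = V_GS − V_th = V_ov.
V_ov = 3.36 − 0.74 = 2.62 V.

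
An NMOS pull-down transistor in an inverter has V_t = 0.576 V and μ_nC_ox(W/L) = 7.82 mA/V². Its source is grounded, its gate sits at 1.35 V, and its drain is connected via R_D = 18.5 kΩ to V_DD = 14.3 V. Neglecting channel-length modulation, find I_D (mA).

I_D = 0.765 mA

V_GS = V_G = 1.35 V, so V_ov = 1.35 − 0.576 = 0.774 V.
Assume saturation: I_D = ½ k_n V_ov² = 0.5 × 7.82 × 0.774² = 2.34 mA, giving V_DS = V_DD − I_D R_D = 14.3 − 2.34 × 18.5 = -29 V.
But -29 V < V_ov = 0.774 V, so the device is actually in triode.
In triode I_D = k_n[V_ov V_DS − ½ V_DS²] and I_D = (V_DD − V_DS)/R_D. Equating: 72.3 V_DS² − 113 V_DS + 14.3 = 0, giving V_DS = 0.139 V (the root below V_ov).
I_D = (14.3 − 0.139) / 18.5 = 0.765 mA.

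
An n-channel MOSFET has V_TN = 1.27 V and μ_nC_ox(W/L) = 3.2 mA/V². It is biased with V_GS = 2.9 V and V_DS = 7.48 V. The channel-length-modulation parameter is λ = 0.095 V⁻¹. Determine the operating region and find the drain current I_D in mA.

V_ov = V_GS − V_TN = 2.9 − 1.27 = 1.63 V.
Since V_DS = 7.48 V ≥ V_ov = 1.63 V, the device is in saturation.
I_D = ½ k_n V_ov² (1 + λ V_DS) = 0.5 × 3.2 × 1.63² × (1 + 0.095 × 7.48) = 7.27 mA.

Saturation; I_D = 7.27 mA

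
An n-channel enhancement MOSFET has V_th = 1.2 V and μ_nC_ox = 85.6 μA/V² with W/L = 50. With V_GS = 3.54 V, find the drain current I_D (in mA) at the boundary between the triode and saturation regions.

At the boundary V_DS = V_ov = V_GS − V_th = 3.54 − 1.2 = 2.34 V.
k_n = μ_nC_ox · (W/L) = 4.28 mA/V².
I_D = ½ k_n V_ov² = 0.5 × 4.28 × 2.34² = 11.7 mA.

I_D = 11.7 mA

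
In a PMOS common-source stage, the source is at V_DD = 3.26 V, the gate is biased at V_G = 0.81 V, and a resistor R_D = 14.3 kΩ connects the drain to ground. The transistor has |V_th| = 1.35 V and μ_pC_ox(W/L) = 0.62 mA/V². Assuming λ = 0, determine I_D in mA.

V_SG = V_DD − V_G = 3.26 − 0.81 = 2.45 V, so V_ov = 2.45 − 1.35 = 1.1 V.
Assume saturation: I_D = ½ k_p V_ov² = 0.5 × 0.62 × 1.1² = 0.375 mA, giving V_SD = V_DD − I_D R_D = 3.26 − 0.375 × 14.3 = -2.1 V.
But -2.1 V < V_ov = 1.1 V, so the device is actually in triode.
In triode I_D = k_p[V_ov V_SD − ½ V_SD²] and I_D = (V_DD − V_SD)/R_D. Equating: 4.43 V_SD² − 10.75 V_SD + 3.26 = 0, giving V_SD = 0.355 V (the root below V_ov).
I_D = (3.26 − 0.355) / 14.3 = 0.203 mA.

I_D = 0.203 mA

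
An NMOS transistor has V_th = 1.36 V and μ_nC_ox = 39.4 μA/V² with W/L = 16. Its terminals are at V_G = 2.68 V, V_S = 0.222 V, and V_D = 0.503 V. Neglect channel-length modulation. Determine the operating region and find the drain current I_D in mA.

Triode; I_D = 0.170 mA

V_GS = V_G − V_S = 2.68 − 0.222 = 2.46 V; V_DS = V_D − V_S = 0.503 − 0.222 = 0.281 V.
k_n = μ_nC_ox · (W/L) = 0.6304 mA/V².
V_ov = V_GS − V_th = 2.46 − 1.36 = 1.1 V.
Since V_DS = 0.281 V < V_ov = 1.1 V, the device is in the triode region.
I_D = k_n [V_ov · V_DS − ½ V_DS²] = 0.6304 × [1.1 × 0.281 − 0.5 × 0.281²] = 0.17 mA.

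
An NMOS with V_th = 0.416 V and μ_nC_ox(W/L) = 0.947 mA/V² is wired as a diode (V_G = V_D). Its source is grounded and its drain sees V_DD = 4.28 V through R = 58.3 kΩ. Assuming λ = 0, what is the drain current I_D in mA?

With gate tied to drain, V_GS = V_DS ≥ V_GS − V_th, so the device is in saturation.
KCL at the drain: ½ k_n (V_GS − V_th)² = (V_DD − V_GS)/R.
Let x = V_GS − 0.416. Then 27.6 x² + x − 3.864 = 0, giving x = 0.356 V (positive root), so V_GS = 0.772 V.
I_D = (V_DD − V_GS)/R = (4.28 − 0.772) / 58.3 = 0.0602 mA.

I_D = 0.0602 mA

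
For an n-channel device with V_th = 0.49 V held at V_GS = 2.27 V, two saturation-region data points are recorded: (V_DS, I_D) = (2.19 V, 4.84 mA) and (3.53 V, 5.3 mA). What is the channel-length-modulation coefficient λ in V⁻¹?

λ = 0.0840 V⁻¹

With V_GS fixed, I_D ∝ (1 + λ V_DS) in saturation, so I_D2/I_D1 = (1 + λ V_DS2)/(1 + λ V_DS1).
5.3/4.84 = 1.095 = (1 + 3.53 λ)/(1 + 2.19 λ).
Solving: λ (I_D1 V_DS2 − I_D2 V_DS1) = I_D2 − I_D1, so λ = (5.3 − 4.84) / (4.84 × 3.53 − 5.3 × 2.19) = 0.46 / 5.48 = 0.084 V⁻¹.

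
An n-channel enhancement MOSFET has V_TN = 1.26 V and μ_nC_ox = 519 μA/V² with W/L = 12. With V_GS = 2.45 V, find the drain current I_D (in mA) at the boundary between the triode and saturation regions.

At the boundary V_DS = V_ov = V_GS − V_TN = 2.45 − 1.26 = 1.19 V.
k_n = μ_nC_ox · (W/L) = 6.228 mA/V².
I_D = ½ k_n V_ov² = 0.5 × 6.228 × 1.19² = 4.41 mA.

I_D = 4.41 mA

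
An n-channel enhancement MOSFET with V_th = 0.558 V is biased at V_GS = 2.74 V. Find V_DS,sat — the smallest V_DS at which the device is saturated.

The boundary between triode and saturation is V_DS = V_GS − V_th = V_ov.
V_ov = 2.74 − 0.558 = 2.18 V.

V_DS,sat = 2.18 V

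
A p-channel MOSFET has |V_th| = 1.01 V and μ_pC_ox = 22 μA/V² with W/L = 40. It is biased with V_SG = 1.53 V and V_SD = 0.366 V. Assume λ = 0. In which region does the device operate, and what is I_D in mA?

Triode; I_D = 0.109 mA

k_p = μ_pC_ox · (W/L) = 0.88 mA/V².
V_ov = V_SG − |V_th| = 1.53 − 1.01 = 0.52 V.
Since V_SD = 0.366 V < V_ov = 0.52 V, the device is in the triode region.
I_D = k_p [V_ov · V_SD − ½ V_SD²] = 0.88 × [0.52 × 0.366 − 0.5 × 0.366²] = 0.109 mA.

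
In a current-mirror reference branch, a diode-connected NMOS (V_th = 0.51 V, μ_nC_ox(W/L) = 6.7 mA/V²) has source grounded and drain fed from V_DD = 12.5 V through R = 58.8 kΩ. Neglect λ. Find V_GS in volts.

With gate tied to drain, V_GS = V_DS ≥ V_GS − V_th, so the device is in saturation.
KCL at the drain: ½ k_n (V_GS − V_th)² = (V_DD − V_GS)/R.
Let x = V_GS − 0.51. Then 197 x² + x − 11.99 = 0, giving x = 0.244 V (positive root), so V_GS = 0.754 V.
I_D = (V_DD − V_GS)/R = (12.5 − 0.754) / 58.8 = 0.2 mA.

V_GS = 0.754 V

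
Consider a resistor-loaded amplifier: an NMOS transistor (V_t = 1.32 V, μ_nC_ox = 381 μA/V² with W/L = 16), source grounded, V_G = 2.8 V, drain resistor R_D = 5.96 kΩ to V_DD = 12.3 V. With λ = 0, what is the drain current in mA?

I_D = 2.02 mA

V_GS = V_G = 2.8 V, so V_ov = 2.8 − 1.32 = 1.48 V.
k_n = μ_nC_ox · (W/L) = 6.096 mA/V².
Assume saturation: I_D = ½ k_n V_ov² = 0.5 × 6.096 × 1.48² = 6.68 mA, giving V_DS = V_DD − I_D R_D = 12.3 − 6.68 × 5.96 = -27.5 V.
But -27.5 V < V_ov = 1.48 V, so the device is actually in triode.
In triode I_D = k_n[V_ov V_DS − ½ V_DS²] and I_D = (V_DD − V_DS)/R_D. Equating: 18.2 V_DS² − 54.77 V_DS + 12.3 = 0, giving V_DS = 0.244 V (the root below V_ov).
I_D = (12.3 − 0.244) / 5.96 = 2.02 mA.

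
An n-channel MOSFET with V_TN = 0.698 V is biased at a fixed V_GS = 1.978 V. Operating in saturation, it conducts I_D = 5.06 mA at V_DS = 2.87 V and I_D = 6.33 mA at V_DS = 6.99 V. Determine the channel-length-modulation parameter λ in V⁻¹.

λ = 0.0738 V⁻¹

With V_GS fixed, I_D ∝ (1 + λ V_DS) in saturation, so I_D2/I_D1 = (1 + λ V_DS2)/(1 + λ V_DS1).
6.33/5.06 = 1.251 = (1 + 6.99 λ)/(1 + 2.87 λ).
Solving: λ (I_D1 V_DS2 − I_D2 V_DS1) = I_D2 − I_D1, so λ = (6.33 − 5.06) / (5.06 × 6.99 − 6.33 × 2.87) = 1.27 / 17.2 = 0.0738 V⁻¹.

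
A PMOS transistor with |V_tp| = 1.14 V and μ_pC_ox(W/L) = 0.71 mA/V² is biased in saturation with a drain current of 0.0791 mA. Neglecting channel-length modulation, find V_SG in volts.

In saturation I_D = ½ k_p (V_SG − |V_tp|)², so V_SG − |V_tp| = √(2 I_D / k_p) = √(2 × 0.0791 / 0.71) = 0.472 V.
V_SG = 1.14 + 0.472 = 1.61 V.

V_SG = 1.61 V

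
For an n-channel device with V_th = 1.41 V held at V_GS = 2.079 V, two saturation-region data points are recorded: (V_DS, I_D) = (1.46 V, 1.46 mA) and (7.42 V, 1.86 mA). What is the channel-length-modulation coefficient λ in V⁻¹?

λ = 0.0493 V⁻¹

With V_GS fixed, I_D ∝ (1 + λ V_DS) in saturation, so I_D2/I_D1 = (1 + λ V_DS2)/(1 + λ V_DS1).
1.86/1.46 = 1.274 = (1 + 7.42 λ)/(1 + 1.46 λ).
Solving: λ (I_D1 V_DS2 − I_D2 V_DS1) = I_D2 − I_D1, so λ = (1.86 − 1.46) / (1.46 × 7.42 − 1.86 × 1.46) = 0.4 / 8.12 = 0.0493 V⁻¹.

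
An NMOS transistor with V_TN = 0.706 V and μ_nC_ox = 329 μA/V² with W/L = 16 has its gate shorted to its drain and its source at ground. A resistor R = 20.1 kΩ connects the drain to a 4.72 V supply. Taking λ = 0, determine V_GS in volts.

With gate tied to drain, V_GS = V_DS ≥ V_GS − V_TN, so the device is in saturation.
k_n = μ_nC_ox · (W/L) = 5.264 mA/V².
KCL at the drain: ½ k_n (V_GS − V_TN)² = (V_DD − V_GS)/R.
Let x = V_GS − 0.706. Then 52.9 x² + x − 4.014 = 0, giving x = 0.266 V (positive root), so V_GS = 0.972 V.
I_D = (V_DD − V_GS)/R = (4.72 − 0.972) / 20.1 = 0.186 mA.

V_GS = 0.972 V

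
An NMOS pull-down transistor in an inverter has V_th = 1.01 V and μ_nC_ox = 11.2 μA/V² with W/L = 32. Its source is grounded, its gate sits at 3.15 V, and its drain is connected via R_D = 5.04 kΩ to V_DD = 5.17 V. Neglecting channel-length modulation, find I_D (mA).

I_D = 0.737 mA

V_GS = V_G = 3.15 V, so V_ov = 3.15 − 1.01 = 2.14 V.
k_n = μ_nC_ox · (W/L) = 0.3584 mA/V².
Assume saturation: I_D = ½ k_n V_ov² = 0.5 × 0.3584 × 2.14² = 0.821 mA, giving V_DS = V_DD − I_D R_D = 5.17 − 0.821 × 5.04 = 1.03 V.
But 1.03 V < V_ov = 2.14 V, so the device is actually in triode.
In triode I_D = k_n[V_ov V_DS − ½ V_DS²] and I_D = (V_DD − V_DS)/R_D. Equating: 0.903 V_DS² − 4.866 V_DS + 5.17 = 0, giving V_DS = 1.46 V (the root below V_ov).
I_D = (5.17 − 1.46) / 5.04 = 0.737 mA.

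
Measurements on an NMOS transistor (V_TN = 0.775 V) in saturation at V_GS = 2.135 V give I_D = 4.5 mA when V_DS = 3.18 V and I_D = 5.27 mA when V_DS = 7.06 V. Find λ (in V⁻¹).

λ = 0.0513 V⁻¹

With V_GS fixed, I_D ∝ (1 + λ V_DS) in saturation, so I_D2/I_D1 = (1 + λ V_DS2)/(1 + λ V_DS1).
5.27/4.5 = 1.171 = (1 + 7.06 λ)/(1 + 3.18 λ).
Solving: λ (I_D1 V_DS2 − I_D2 V_DS1) = I_D2 − I_D1, so λ = (5.27 − 4.5) / (4.5 × 7.06 − 5.27 × 3.18) = 0.77 / 15 = 0.0513 V⁻¹.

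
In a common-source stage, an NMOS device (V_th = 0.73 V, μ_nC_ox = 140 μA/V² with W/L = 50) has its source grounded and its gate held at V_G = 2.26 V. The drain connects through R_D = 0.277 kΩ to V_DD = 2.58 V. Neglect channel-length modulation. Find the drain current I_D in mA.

V_GS = V_G = 2.26 V, so V_ov = 2.26 − 0.73 = 1.53 V.
k_n = μ_nC_ox · (W/L) = 7 mA/V².
Assume saturation: I_D = ½ k_n V_ov² = 0.5 × 7 × 1.53² = 8.19 mA, giving V_DS = V_DD − I_D R_D = 2.58 − 8.19 × 0.277 = 0.31 V.
But 0.31 V < V_ov = 1.53 V, so the device is actually in triode.
In triode I_D = k_n[V_ov V_DS − ½ V_DS²] and I_D = (V_DD − V_DS)/R_D. Equating: 0.97 V_DS² − 3.967 V_DS + 2.58 = 0, giving V_DS = 0.811 V (the root below V_ov).
I_D = (2.58 − 0.811) / 0.277 = 6.39 mA.

I_D = 6.39 mA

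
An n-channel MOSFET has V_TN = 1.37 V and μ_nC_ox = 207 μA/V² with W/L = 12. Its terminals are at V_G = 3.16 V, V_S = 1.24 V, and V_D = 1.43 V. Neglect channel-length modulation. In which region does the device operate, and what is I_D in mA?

V_GS = V_G − V_S = 3.16 − 1.24 = 1.92 V; V_DS = V_D − V_S = 1.43 − 1.24 = 0.19 V.
k_n = μ_nC_ox · (W/L) = 2.484 mA/V².
V_ov = V_GS − V_TN = 1.92 − 1.37 = 0.55 V.
Since V_DS = 0.19 V < V_ov = 0.55 V, the device is in the triode region.
I_D = k_n [V_ov · V_DS − ½ V_DS²] = 2.484 × [0.55 × 0.19 − 0.5 × 0.19²] = 0.215 mA.

Triode; I_D = 0.215 mA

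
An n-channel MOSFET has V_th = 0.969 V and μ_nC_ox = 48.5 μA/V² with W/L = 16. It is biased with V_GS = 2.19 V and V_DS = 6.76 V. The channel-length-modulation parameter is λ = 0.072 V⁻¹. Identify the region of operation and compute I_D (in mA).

k_n = μ_nC_ox · (W/L) = 0.776 mA/V².
V_ov = V_GS − V_th = 2.19 − 0.969 = 1.22 V.
Since V_DS = 6.76 V ≥ V_ov = 1.22 V, the device is in saturation.
I_D = ½ k_n V_ov² (1 + λ V_DS) = 0.5 × 0.776 × 1.22² × (1 + 0.072 × 6.76) = 0.86 mA.

Saturation; I_D = 0.860 mA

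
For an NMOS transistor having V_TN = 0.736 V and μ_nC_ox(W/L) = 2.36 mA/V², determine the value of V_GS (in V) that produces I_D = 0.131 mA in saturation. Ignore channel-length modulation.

V_GS = 1.07 V

In saturation I_D = ½ k_n (V_GS − V_TN)², so V_GS − V_TN = √(2 I_D / k_n) = √(2 × 0.131 / 2.36) = 0.333 V.
V_GS = 0.736 + 0.333 = 1.07 V.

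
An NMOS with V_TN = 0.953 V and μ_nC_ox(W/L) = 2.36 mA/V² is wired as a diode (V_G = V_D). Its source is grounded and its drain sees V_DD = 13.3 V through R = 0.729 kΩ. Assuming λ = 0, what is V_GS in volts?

With gate tied to drain, V_GS = V_DS ≥ V_GS − V_TN, so the device is in saturation.
KCL at the drain: ½ k_n (V_GS − V_TN)² = (V_DD − V_GS)/R.
Let x = V_GS − 0.953. Then 0.86 x² + x − 12.35 = 0, giving x = 3.25 V (positive root), so V_GS = 4.2 V.
I_D = (V_DD − V_GS)/R = (13.3 − 4.2) / 0.729 = 12.5 mA.

V_GS = 4.20 V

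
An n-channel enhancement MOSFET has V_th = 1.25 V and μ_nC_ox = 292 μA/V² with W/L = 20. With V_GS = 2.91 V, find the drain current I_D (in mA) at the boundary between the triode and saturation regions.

At the boundary V_DS = V_ov = V_GS − V_th = 2.91 − 1.25 = 1.66 V.
k_n = μ_nC_ox · (W/L) = 5.84 mA/V².
I_D = ½ k_n V_ov² = 0.5 × 5.84 × 1.66² = 8.05 mA.

I_D = 8.05 mA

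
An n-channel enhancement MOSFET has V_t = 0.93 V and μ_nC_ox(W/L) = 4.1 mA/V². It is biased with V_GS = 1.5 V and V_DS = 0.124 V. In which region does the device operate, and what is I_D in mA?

V_ov = V_GS − V_t = 1.5 − 0.93 = 0.57 V.
Since V_DS = 0.124 V < V_ov = 0.57 V, the device is in the triode region.
I_D = k_n [V_ov · V_DS − ½ V_DS²] = 4.1 × [0.57 × 0.124 − 0.5 × 0.124²] = 0.258 mA.

Triode; I_D = 0.258 mA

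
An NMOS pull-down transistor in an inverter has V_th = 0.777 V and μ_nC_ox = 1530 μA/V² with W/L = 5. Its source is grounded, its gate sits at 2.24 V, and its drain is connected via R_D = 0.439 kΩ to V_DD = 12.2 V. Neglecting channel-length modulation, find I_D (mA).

I_D = 8.19 mA

V_GS = V_G = 2.24 V, so V_ov = 2.24 − 0.777 = 1.46 V.
k_n = μ_nC_ox · (W/L) = 7.65 mA/V².
Assume saturation: I_D = ½ k_n V_ov² = 0.5 × 7.65 × 1.46² = 8.19 mA, giving V_DS = V_DD − I_D R_D = 12.2 − 8.19 × 0.439 = 8.61 V.
V_DS = 8.61 V ≥ V_ov = 1.46 V, confirming saturation.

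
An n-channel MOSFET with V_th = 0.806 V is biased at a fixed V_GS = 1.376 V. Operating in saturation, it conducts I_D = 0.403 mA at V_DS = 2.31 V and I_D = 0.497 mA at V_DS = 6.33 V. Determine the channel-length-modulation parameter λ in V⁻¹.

λ = 0.0670 V⁻¹

With V_GS fixed, I_D ∝ (1 + λ V_DS) in saturation, so I_D2/I_D1 = (1 + λ V_DS2)/(1 + λ V_DS1).
0.497/0.403 = 1.233 = (1 + 6.33 λ)/(1 + 2.31 λ).
Solving: λ (I_D1 V_DS2 − I_D2 V_DS1) = I_D2 − I_D1, so λ = (0.497 − 0.403) / (0.403 × 6.33 − 0.497 × 2.31) = 0.094 / 1.4 = 0.067 V⁻¹.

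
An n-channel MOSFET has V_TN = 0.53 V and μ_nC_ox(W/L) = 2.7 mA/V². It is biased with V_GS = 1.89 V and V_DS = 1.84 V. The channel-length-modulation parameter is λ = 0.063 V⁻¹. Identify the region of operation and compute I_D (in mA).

V_ov = V_GS − V_TN = 1.89 − 0.53 = 1.36 V.
Since V_DS = 1.84 V ≥ V_ov = 1.36 V, the device is in saturation.
I_D = ½ k_n V_ov² (1 + λ V_DS) = 0.5 × 2.7 × 1.36² × (1 + 0.063 × 1.84) = 2.79 mA.

Saturation; I_D = 2.79 mA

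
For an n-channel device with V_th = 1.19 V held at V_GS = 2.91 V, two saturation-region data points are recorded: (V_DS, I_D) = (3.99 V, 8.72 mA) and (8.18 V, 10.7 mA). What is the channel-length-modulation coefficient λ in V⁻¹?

With V_GS fixed, I_D ∝ (1 + λ V_DS) in saturation, so I_D2/I_D1 = (1 + λ V_DS2)/(1 + λ V_DS1).
10.7/8.72 = 1.227 = (1 + 8.18 λ)/(1 + 3.99 λ).
Solving: λ (I_D1 V_DS2 − I_D2 V_DS1) = I_D2 − I_D1, so λ = (10.7 − 8.72) / (8.72 × 8.18 − 10.7 × 3.99) = 1.98 / 28.6 = 0.0691 V⁻¹.

λ = 0.0691 V⁻¹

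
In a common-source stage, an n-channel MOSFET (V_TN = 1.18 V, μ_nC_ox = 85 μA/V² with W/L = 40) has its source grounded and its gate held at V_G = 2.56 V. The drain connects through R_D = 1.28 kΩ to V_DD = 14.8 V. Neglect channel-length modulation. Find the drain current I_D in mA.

V_GS = V_G = 2.56 V, so V_ov = 2.56 − 1.18 = 1.38 V.
k_n = μ_nC_ox · (W/L) = 3.4 mA/V².
Assume saturation: I_D = ½ k_n V_ov² = 0.5 × 3.4 × 1.38² = 3.24 mA, giving V_DS = V_DD − I_D R_D = 14.8 − 3.24 × 1.28 = 10.7 V.
V_DS = 10.7 V ≥ V_ov = 1.38 V, confirming saturation.

I_D = 3.24 mA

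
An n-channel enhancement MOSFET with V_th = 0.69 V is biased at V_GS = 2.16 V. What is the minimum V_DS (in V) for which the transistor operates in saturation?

V_DS,sat = 1.47 V

The boundary between triode and saturation is V_DS = V_GS − V_th = V_ov.
V_ov = 2.16 − 0.69 = 1.47 V.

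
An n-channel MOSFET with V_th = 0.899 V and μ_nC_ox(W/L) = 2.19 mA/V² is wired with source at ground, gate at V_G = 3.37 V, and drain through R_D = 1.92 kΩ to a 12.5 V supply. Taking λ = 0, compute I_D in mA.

I_D = 5.71 mA

V_GS = V_G = 3.37 V, so V_ov = 3.37 − 0.899 = 2.47 V.
Assume saturation: I_D = ½ k_n V_ov² = 0.5 × 2.19 × 2.47² = 6.69 mA, giving V_DS = V_DD − I_D R_D = 12.5 − 6.69 × 1.92 = -0.337 V.
But -0.337 V < V_ov = 2.47 V, so the device is actually in triode.
In triode I_D = k_n[V_ov V_DS − ½ V_DS²] and I_D = (V_DD − V_DS)/R_D. Equating: 2.1 V_DS² − 11.39 V_DS + 12.5 = 0, giving V_DS = 1.53 V (the root below V_ov).
I_D = (12.5 − 1.53) / 1.92 = 5.71 mA.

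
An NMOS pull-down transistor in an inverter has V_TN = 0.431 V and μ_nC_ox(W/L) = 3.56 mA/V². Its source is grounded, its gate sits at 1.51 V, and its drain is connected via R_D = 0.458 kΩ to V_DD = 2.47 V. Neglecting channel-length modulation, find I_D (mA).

V_GS = V_G = 1.51 V, so V_ov = 1.51 − 0.431 = 1.08 V.
Assume saturation: I_D = ½ k_n V_ov² = 0.5 × 3.56 × 1.08² = 2.07 mA, giving V_DS = V_DD − I_D R_D = 2.47 − 2.07 × 0.458 = 1.52 V.
V_DS = 1.52 V ≥ V_ov = 1.08 V, confirming saturation.

I_D = 2.07 mA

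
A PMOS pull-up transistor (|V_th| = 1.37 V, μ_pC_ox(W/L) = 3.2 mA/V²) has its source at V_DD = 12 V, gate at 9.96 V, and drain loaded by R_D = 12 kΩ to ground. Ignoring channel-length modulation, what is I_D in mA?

I_D = 0.718 mA

V_SG = V_DD − V_G = 12 − 9.96 = 2.04 V, so V_ov = 2.04 − 1.37 = 0.67 V.
Assume saturation: I_D = ½ k_p V_ov² = 0.5 × 3.2 × 0.67² = 0.718 mA, giving V_SD = V_DD − I_D R_D = 12 − 0.718 × 12 = 3.38 V.
V_SD = 3.38 V ≥ V_ov = 0.67 V, confirming saturation.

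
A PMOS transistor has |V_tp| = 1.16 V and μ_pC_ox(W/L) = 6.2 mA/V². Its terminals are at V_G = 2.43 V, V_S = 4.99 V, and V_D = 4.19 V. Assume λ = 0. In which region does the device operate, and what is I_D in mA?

V_SG = V_S − V_G = 4.99 − 2.43 = 2.56 V; V_SD = V_S − V_D = 4.99 − 4.19 = 0.8 V.
V_ov = V_SG − |V_tp| = 2.56 − 1.16 = 1.4 V.
Since V_SD = 0.8 V < V_ov = 1.4 V, the device is in the triode region.
I_D = k_p [V_ov · V_SD − ½ V_SD²] = 6.2 × [1.4 × 0.8 − 0.5 × 0.8²] = 4.96 mA.

Triode; I_D = 4.96 mA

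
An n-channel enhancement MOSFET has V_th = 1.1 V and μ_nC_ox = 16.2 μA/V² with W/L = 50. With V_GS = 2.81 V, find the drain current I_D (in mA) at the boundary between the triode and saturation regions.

I_D = 1.18 mA

At the boundary V_DS = V_ov = V_GS − V_th = 2.81 − 1.1 = 1.71 V.
k_n = μ_nC_ox · (W/L) = 0.81 mA/V².
I_D = ½ k_n V_ov² = 0.5 × 0.81 × 1.71² = 1.18 mA.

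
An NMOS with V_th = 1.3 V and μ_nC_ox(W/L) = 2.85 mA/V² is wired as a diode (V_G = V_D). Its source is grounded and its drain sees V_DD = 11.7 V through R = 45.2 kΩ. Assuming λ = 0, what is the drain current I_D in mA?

With gate tied to drain, V_GS = V_DS ≥ V_GS − V_th, so the device is in saturation.
KCL at the drain: ½ k_n (V_GS − V_th)² = (V_DD − V_GS)/R.
Let x = V_GS − 1.3. Then 64.4 x² + x − 10.4 = 0, giving x = 0.394 V (positive root), so V_GS = 1.69 V.
I_D = (V_DD − V_GS)/R = (11.7 − 1.69) / 45.2 = 0.221 mA.

I_D = 0.221 mA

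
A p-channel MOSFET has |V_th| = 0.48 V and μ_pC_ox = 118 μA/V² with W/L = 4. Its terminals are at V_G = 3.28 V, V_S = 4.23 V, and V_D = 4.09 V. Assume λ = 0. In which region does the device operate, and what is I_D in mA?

Triode; I_D = 0.0264 mA

V_SG = V_S − V_G = 4.23 − 3.28 = 0.95 V; V_SD = V_S − V_D = 4.23 − 4.09 = 0.14 V.
k_p = μ_pC_ox · (W/L) = 0.472 mA/V².
V_ov = V_SG − |V_th| = 0.95 − 0.48 = 0.47 V.
Since V_SD = 0.14 V < V_ov = 0.47 V, the device is in the triode region.
I_D = k_p [V_ov · V_SD − ½ V_SD²] = 0.472 × [0.47 × 0.14 − 0.5 × 0.14²] = 0.0264 mA.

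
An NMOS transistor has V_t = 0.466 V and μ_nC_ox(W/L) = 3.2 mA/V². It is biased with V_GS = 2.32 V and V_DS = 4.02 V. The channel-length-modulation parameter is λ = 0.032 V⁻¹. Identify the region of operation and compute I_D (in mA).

Saturation; I_D = 6.21 mA

V_ov = V_GS − V_t = 2.32 − 0.466 = 1.85 V.
Since V_DS = 4.02 V ≥ V_ov = 1.85 V, the device is in saturation.
I_D = ½ k_n V_ov² (1 + λ V_DS) = 0.5 × 3.2 × 1.85² × (1 + 0.032 × 4.02) = 6.21 mA.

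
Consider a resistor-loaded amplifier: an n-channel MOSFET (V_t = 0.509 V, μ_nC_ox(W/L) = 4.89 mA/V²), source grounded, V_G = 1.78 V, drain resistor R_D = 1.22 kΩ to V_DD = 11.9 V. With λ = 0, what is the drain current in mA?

V_GS = V_G = 1.78 V, so V_ov = 1.78 − 0.509 = 1.27 V.
Assume saturation: I_D = ½ k_n V_ov² = 0.5 × 4.89 × 1.27² = 3.95 mA, giving V_DS = V_DD − I_D R_D = 11.9 − 3.95 × 1.22 = 7.08 V.
V_DS = 7.08 V ≥ V_ov = 1.27 V, confirming saturation.

I_D = 3.95 mA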